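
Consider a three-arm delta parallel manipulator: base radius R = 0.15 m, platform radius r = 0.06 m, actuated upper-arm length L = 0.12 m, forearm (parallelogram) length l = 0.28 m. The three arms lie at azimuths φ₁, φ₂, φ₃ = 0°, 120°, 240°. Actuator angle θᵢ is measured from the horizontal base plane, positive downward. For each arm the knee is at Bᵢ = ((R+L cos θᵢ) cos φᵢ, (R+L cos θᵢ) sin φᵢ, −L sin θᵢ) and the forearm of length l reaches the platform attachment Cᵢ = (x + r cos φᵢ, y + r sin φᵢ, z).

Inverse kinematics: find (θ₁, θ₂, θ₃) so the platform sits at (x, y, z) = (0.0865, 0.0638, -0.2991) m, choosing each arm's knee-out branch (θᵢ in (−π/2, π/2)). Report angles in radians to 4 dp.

θ₁ = 0.4358, θ₂ = 0.8726, θ₃ = 1.3964

arm 1 (φ=0.0°): x'=0.0865, y'=0.0638
  e−x'=0.0035;  (l²−L²−(e−x')²−y'²−z²)/2L = -0.1231
  θ1 = atan2(B,A) + arccos(C/0.2991) = 0.4358
rotate P by −φ2: (0.0120, -0.1068, -0.2991)
  A cos θ + B sin θ = C:  0.0780·cos θ + -0.2991·sin θ = -0.1790
  √(A²+B²)=0.3091;  θ2 = -1.3157+2.1883 ≈ 0.8726
arm 3 (φ=240.0°): x'=-0.0985, y'=0.0430
  A=0.1885, B=-0.2991, C=(l²−L²−A²−y'²−z²)/(2L)=-0.2618
  √(A²+B²)=0.3535;  θ3 = -1.0084+2.4048 ≈ 1.3964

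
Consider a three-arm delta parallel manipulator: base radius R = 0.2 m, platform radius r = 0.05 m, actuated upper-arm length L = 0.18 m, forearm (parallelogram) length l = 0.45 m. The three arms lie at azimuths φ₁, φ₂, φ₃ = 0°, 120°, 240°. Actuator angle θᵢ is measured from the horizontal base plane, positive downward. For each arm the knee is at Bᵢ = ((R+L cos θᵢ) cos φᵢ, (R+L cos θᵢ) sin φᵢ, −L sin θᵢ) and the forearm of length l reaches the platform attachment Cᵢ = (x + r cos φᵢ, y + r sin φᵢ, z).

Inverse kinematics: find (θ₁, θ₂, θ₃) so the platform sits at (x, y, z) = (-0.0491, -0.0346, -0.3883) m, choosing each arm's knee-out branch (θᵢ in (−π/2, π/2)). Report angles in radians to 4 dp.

arm 1 (φ=0.0°): x'=-0.0491, y'=-0.0346
  A cos θ + B sin θ = C:  0.1991·cos θ + -0.3883·sin θ = -0.0598
  √(A²+B²)=0.4364;  θ1 = -1.0970+1.7082 ≈ 0.6112
arm 2 (φ=120.0°): x'=-0.0054, y'=0.0598
  A=0.1554, B=-0.3883, C=(l²−L²−A²−y'²−z²)/(2L)=-0.0234
  γ=atan2(-0.3883,0.1554)=-1.1901;  ψ=arccos(-0.0558)=1.6267;  θ2=γ+ψ≈0.4366
φ3=240.0° → target in arm frame (0.0545, -0.0252)
  A=0.0955, B=-0.3883, C=(l²−L²−A²−y'²−z²)/(2L)=0.0266
  θ3 = atan2(B,A) + arccos(C/0.3999) = 0.1746

θ₁ = 0.6112, θ₂ = 0.4366, θ₃ = 0.1746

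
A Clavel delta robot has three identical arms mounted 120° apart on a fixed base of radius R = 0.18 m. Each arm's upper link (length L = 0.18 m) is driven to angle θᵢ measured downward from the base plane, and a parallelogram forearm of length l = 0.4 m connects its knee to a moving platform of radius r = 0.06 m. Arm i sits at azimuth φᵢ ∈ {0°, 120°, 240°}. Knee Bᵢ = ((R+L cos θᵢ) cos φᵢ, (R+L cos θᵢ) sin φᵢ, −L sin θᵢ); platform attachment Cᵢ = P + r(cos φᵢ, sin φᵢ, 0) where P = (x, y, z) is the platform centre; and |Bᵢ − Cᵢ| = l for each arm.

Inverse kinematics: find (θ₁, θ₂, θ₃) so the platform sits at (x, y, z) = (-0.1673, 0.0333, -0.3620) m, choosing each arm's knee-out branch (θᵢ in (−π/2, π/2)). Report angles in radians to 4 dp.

θ₁ = 1.2218, θ₂ = 0.1744, θ₃ = 0.4362

φ1=0.0° → target in arm frame (-0.1673, 0.0333)
  e−x'=0.2873;  (l²−L²−(e−x')²−y'²−z²)/2L = -0.2419
  √(A²+B²)=0.4622;  θ1 = -0.8999+2.1217 ≈ 1.2218
φ2=120.0° → target in arm frame (0.1125, 0.1282)
  A cos θ + B sin θ = C:  0.0075·cos θ + -0.3620·sin θ = -0.0554
  √(A²+B²)=0.3621;  θ2 = -1.5500+1.7244 ≈ 0.1744
rotate P by −φ3: (0.0548, -0.1615, -0.3620)
  A cos θ + B sin θ = C:  0.0652·cos θ + -0.3620·sin θ = -0.0939
  θ3 = atan2(B,A) + arccos(C/0.3678) = 0.4362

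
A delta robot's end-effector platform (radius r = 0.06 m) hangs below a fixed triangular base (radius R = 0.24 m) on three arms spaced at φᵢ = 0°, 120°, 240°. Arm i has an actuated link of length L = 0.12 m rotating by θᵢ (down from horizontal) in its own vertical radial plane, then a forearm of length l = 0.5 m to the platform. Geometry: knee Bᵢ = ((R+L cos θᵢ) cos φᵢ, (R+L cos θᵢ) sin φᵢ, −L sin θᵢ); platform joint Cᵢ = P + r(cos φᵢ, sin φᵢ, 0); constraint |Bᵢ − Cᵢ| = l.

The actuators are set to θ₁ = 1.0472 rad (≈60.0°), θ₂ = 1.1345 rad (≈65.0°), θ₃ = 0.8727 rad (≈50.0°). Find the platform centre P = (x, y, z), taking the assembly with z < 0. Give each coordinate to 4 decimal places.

O1 = (0.2400·cos0.0°, 0.2400·sin0.0°, -0.1039) = (0.2400, 0.0000, -0.1039)
O2 = (0.2307·cos120.0°, 0.2307·sin120.0°, -0.1088) = (-0.1154, 0.1998, -0.1088)
arm 3 at φ=240.0°: (R−r)+L cos θ3 = 0.2571;  O3 = (-0.1286, -0.2227, -0.0919)
eliminate P² terms by subtracting sphere 1 from 2 and 3
[-0.7107 0.3996 -0.0097]·P = -0.0033;  [-0.7371 -0.4454 0.0240]·P = 0.0062
Cramer: x(z) = -0.0016+0.0086z;  y(z) = -0.0112+0.0396z
quadratic in z: (1.0016)z²+(0.2028)z+(-0.1807)=0, √Δ=0.8747 → z ∈ {-0.5379, 0.3354}; z = -0.5379 (taking z<0)
x = -0.0062, y = -0.0325

(-0.0062, -0.0325, -0.5379)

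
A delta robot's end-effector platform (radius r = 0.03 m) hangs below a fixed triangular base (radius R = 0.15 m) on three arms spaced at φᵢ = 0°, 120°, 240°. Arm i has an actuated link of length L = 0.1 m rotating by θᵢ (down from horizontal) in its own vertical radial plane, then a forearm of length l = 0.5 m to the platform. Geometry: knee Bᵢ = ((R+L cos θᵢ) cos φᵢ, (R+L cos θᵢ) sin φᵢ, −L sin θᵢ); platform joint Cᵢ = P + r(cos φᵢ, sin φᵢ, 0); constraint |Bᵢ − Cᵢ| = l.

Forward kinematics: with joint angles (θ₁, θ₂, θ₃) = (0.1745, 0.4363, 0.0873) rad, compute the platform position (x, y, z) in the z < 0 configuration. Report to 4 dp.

(0.0135, -0.0455, -0.4712)

S1 = (0.2185·cos0.0°, 0.2185·sin0.0°, -0.0174) = (0.2185, 0.0000, -0.0174)
S2 = (0.2106·cos120.0°, 0.2106·sin120.0°, -0.0423) = (-0.1053, 0.1824, -0.0423)
arm 3 at φ=240.0°: ρ3 = 0.2196;  S3 = (-0.1098, -0.1902, -0.0087)
subtract pairs → two planes through P
plane₁₂: -0.6476x+0.3648y+-0.0498z = -0.0019
det = 0.4859;  x = 0.0013+-0.0260z,  y = -0.0029+0.0903z
into |P−S₁|² = l²: 1.0088z² + 0.0455z + -0.2025 = 0;  Δ = 0.8193;  z = -0.4712 or 0.4261 → z<0 root = -0.4712
x = 0.0135, y = -0.0455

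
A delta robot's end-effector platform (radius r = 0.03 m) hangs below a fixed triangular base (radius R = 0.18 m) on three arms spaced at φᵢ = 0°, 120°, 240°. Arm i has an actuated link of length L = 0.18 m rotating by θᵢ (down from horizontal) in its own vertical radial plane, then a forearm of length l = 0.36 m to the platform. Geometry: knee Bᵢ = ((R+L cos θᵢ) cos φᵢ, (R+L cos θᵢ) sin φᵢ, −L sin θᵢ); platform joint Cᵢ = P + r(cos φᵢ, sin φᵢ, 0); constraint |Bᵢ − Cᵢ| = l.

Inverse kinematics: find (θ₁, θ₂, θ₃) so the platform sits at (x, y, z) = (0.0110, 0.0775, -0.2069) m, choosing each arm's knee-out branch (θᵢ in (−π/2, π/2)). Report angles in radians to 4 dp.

rotate P by −φ1: (0.0110, 0.0775, -0.2069)
  A=0.1390, B=-0.2069, C=(l²−L²−A²−y'²−z²)/(2L)=0.0807
  θ1 = atan2(B,A) + arccos(C/0.2493) = 0.2617
rotate P by −φ2: (0.0616, -0.0483, -0.2069)
  A cos θ + B sin θ = C:  0.0884·cos θ + -0.2069·sin θ = 0.1229
  γ=atan2(-0.2069,0.0884)=-1.1671;  ψ=arccos(0.5463)=0.9928;  θ2=γ+ψ≈-0.1743
rotate P by −φ3: (-0.0726, -0.0292, -0.2069)
  A cos θ + B sin θ = C:  0.2226·cos θ + -0.2069·sin θ = 0.0111
  γ=atan2(-0.2069,0.2226)=-0.7488;  ψ=arccos(0.0364)=1.5344;  θ3=γ+ψ≈0.7856

θ₁ = 0.2617, θ₂ = -0.1743, θ₃ = 0.7856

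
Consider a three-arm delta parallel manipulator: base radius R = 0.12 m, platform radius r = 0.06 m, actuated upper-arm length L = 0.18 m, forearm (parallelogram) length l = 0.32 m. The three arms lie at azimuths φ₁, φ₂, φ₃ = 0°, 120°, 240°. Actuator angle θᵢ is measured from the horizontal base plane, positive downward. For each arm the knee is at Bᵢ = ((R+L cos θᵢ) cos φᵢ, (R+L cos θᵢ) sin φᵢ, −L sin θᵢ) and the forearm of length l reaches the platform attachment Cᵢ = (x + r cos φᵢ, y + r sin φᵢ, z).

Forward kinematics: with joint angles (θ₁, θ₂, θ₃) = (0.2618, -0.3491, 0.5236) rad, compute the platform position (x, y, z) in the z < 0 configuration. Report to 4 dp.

arm 1 at φ=0.0°: ρ1 = 0.2339;  O1 = (0.2339, 0.0000, -0.0466)
φ2=120.0°: virtual centre (-0.1146, 0.1984, 0.0616), radius l
arm 3 at φ=240.0°: ρ3 = 0.2159;  O3 = (-0.1079, -0.1870, -0.0900)
|O₂|²−|O₁|² = -0.0006;  |O₃|²−|O₁|² = -0.0022
linear system: -0.6969x+0.3969y = -0.0006−0.2163z; -0.6836x+-0.3739y = -0.0022−-0.0868z
det = 0.5319;  x = 0.0020+0.0873z,  y = 0.0021+-0.3918z
quadratic in z: (1.1611)z²+(0.0511)z+(-0.0465)=0, √Δ=0.4674 → z ∈ {-0.2232, 0.1793}; z = -0.2232 (taking z<0)
x = -0.0175, y = 0.0896

(-0.0175, 0.0896, -0.2232)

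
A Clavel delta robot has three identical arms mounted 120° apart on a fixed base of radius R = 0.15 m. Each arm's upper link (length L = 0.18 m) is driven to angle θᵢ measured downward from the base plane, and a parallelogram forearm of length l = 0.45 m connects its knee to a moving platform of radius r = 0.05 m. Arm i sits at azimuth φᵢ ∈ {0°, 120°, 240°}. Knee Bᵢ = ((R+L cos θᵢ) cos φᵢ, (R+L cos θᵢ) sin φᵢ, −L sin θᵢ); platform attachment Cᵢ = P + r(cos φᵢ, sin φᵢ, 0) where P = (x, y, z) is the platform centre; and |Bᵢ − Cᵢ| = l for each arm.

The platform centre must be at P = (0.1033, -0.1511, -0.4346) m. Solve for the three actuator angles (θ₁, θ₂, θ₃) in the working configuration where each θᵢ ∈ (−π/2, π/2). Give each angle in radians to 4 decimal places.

arm 1 (φ=0.0°): x'=0.1033, y'=-0.1511
  A=-0.0033, B=-0.4346, C=(l²−L²−A²−y'²−z²)/(2L)=-0.1156
  θ1 = atan2(B,A) + arccos(C/0.4346) = 0.2617
arm 2 (φ=120.0°): x'=-0.1825, y'=-0.0139
  A cos θ + B sin θ = C:  0.2825·cos θ + -0.4346·sin θ = -0.2744
  θ2 = atan2(B,A) + arccos(C/0.5184) = 1.1342
rotate P by −φ3: (0.0792, 0.1650, -0.4346)
  A=0.0208, B=-0.4346, C=(l²−L²−A²−y'²−z²)/(2L)=-0.1290
  γ=atan2(-0.4346,0.0208)=-1.5230;  ψ=arccos(-0.2965)=1.8718;  θ3=γ+ψ≈0.3488

θ₁ = 0.2617, θ₂ = 1.1342, θ₃ = 0.3488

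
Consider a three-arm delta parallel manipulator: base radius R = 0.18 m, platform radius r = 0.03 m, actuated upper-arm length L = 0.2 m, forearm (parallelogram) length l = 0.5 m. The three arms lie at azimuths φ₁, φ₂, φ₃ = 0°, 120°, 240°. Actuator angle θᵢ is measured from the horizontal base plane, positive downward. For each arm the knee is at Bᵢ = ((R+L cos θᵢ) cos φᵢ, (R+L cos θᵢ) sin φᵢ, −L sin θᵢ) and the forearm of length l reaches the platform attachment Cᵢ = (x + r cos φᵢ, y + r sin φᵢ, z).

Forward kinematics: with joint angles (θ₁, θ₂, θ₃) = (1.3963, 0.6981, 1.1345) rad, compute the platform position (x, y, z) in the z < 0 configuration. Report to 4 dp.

(-0.1101, 0.0811, -0.5926)

O1 = (0.1847·cos0.0°, 0.1847·sin0.0°, -0.1970) = (0.1847, 0.0000, -0.1970)
O2 = (0.3032·cos120.0°, 0.3032·sin120.0°, -0.1286) = (-0.1516, 0.2626, -0.1286)
φ3=240.0°: virtual centre (-0.1173, -0.2031, -0.1813), radius l
|O₂|²−|O₁|² = 0.0355;  |O₃|²−|O₁|² = 0.0149
linear system: -0.6727x+0.5252y = 0.0355−0.1368z; -0.6040x+-0.4062y = 0.0149−0.0314z
det = 0.5904;  x = -0.0377+0.1221z,  y = 0.0193+-0.1042z
into |P−O₁|² = l²: 1.0258z² + 0.3356z + -0.1613 = 0;  Δ = 0.7746;  z = -0.5926 or 0.2654 → z<0 root = -0.5926
x = -0.1101, y = 0.0811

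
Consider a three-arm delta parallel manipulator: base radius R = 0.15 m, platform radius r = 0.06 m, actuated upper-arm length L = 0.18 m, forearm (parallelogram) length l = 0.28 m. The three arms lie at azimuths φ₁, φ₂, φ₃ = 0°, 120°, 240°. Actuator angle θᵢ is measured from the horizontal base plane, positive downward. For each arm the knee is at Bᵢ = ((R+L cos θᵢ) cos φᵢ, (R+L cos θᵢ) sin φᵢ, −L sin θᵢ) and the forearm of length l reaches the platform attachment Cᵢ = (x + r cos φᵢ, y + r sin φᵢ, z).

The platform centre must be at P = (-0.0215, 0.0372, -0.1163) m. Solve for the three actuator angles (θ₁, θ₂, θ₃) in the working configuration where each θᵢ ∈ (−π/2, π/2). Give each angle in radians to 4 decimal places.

φ1=0.0° → target in arm frame (-0.0215, 0.0372)
  A cos θ + B sin θ = C:  0.1115·cos θ + -0.1163·sin θ = 0.0518
  √(A²+B²)=0.1611;  θ1 = -0.8065+1.2433 ≈ 0.4368
φ2=120.0° → target in arm frame (0.0430, 0.0000)
  A cos θ + B sin θ = C:  0.0470·cos θ + -0.1163·sin θ = 0.0841
  θ2 = atan2(B,A) + arccos(C/0.1255) = -0.3500
φ3=240.0° → target in arm frame (-0.0215, -0.0372)
  A=0.1115, B=-0.1163, C=(l²−L²−A²−y'²−z²)/(2L)=0.0518
  θ3 = atan2(B,A) + arccos(C/0.1611) = 0.4365

θ₁ = 0.4368, θ₂ = -0.3500, θ₃ = 0.4365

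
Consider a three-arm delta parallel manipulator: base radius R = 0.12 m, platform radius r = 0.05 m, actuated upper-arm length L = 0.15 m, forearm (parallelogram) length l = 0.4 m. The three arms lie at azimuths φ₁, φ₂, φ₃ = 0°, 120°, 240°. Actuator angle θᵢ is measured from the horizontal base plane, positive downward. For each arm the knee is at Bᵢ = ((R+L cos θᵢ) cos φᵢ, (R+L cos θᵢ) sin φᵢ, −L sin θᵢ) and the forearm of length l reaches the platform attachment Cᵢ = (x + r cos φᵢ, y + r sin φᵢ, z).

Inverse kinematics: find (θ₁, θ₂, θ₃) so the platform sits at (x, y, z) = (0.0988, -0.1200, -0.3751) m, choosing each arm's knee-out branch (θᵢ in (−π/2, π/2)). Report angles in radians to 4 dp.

θ₁ = 0.0874, θ₂ = 0.9597, θ₃ = 0.2617

rotate P by −φ1: (0.0988, -0.1200, -0.3751)
  A=-0.0288, B=-0.3751, C=(l²−L²−A²−y'²−z²)/(2L)=-0.0614
  θ1 = atan2(B,A) + arccos(C/0.3762) = 0.0874
φ2=120.0° → target in arm frame (-0.1533, -0.0256)
  A=0.2233, B=-0.3751, C=(l²−L²−A²−y'²−z²)/(2L)=-0.1791
  θ2 = atan2(B,A) + arccos(C/0.4365) = 0.9597
rotate P by −φ3: (0.0545, 0.1456, -0.3751)
  A cos θ + B sin θ = C:  0.0155·cos θ + -0.3751·sin θ = -0.0821
  √(A²+B²)=0.3754;  θ3 = -1.5296+1.7913 ≈ 0.2617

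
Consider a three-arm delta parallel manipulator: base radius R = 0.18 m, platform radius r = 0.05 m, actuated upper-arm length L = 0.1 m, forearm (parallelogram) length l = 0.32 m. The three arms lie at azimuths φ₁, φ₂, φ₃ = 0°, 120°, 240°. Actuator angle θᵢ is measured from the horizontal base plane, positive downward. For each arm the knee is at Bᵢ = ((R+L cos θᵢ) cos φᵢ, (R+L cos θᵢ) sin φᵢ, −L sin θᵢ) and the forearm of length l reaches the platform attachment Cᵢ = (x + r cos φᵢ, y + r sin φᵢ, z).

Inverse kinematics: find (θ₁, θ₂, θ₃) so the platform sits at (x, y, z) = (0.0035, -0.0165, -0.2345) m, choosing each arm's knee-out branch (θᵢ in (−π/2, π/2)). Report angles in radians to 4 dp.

θ₁ = 0.0869, θ₂ = 0.2622, θ₃ = 0.0001

φ1=0.0° → target in arm frame (0.0035, -0.0165)
  A cos θ + B sin θ = C:  0.1265·cos θ + -0.2345·sin θ = 0.1057
  γ=atan2(-0.2345,0.1265)=-1.0761;  ψ=arccos(0.3966)=1.1630;  θ1=γ+ψ≈0.0869
rotate P by −φ2: (-0.0160, 0.0052, -0.2345)
  e−x'=0.1460;  (l²−L²−(e−x')²−y'²−z²)/2L = 0.0803
  γ=atan2(-0.2345,0.1460)=-1.0138;  ψ=arccos(0.2906)=1.2760;  θ2=γ+ψ≈0.2622
arm 3 (φ=240.0°): x'=0.0125, y'=0.0113
  e−x'=0.1175;  (l²−L²−(e−x')²−y'²−z²)/2L = 0.1174
  θ3 = atan2(B,A) + arccos(C/0.2623) = 0.0001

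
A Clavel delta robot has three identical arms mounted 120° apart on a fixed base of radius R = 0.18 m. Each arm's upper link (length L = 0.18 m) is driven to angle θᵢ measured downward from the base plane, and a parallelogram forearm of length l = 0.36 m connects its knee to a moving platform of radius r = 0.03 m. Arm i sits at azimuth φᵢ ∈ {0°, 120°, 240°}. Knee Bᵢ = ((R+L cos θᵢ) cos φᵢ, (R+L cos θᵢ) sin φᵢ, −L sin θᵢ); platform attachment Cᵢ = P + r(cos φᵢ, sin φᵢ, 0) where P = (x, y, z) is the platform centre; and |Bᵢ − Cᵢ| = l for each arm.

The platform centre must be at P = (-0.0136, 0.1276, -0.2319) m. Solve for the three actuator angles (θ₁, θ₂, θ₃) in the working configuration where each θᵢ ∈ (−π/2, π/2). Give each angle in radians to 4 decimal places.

θ₁ = 0.6107, θ₂ = -0.3495, θ₃ = 1.0474

φ1=0.0° → target in arm frame (-0.0136, 0.1276)
  e−x'=0.1636;  (l²−L²−(e−x')²−y'²−z²)/2L = 0.0010
  √(A²+B²)=0.2838;  θ1 = -0.9564+1.5671 ≈ 0.6107
φ2=120.0° → target in arm frame (0.1173, -0.0520)
  e−x'=0.0327;  (l²−L²−(e−x')²−y'²−z²)/2L = 0.1101
  θ2 = atan2(B,A) + arccos(C/0.2342) = -0.3495
rotate P by −φ3: (-0.1037, -0.0756, -0.2319)
  A=0.2537, B=-0.2319, C=(l²−L²−A²−y'²−z²)/(2L)=-0.0740
  θ3 = atan2(B,A) + arccos(C/0.3437) = 1.0474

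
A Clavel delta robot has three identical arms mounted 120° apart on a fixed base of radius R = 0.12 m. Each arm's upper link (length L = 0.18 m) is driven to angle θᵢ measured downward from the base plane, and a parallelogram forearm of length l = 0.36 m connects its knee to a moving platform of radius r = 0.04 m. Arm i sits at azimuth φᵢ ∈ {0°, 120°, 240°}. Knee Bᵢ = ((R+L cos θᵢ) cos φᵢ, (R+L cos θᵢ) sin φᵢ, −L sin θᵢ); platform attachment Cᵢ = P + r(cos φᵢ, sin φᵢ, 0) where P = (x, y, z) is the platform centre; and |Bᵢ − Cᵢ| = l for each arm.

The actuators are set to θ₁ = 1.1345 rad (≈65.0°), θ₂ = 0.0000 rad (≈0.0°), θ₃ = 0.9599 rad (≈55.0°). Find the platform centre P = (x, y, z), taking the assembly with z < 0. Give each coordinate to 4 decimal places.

φ1=0.0°: virtual centre (0.1561, 0.0000, -0.1631), radius l
S2 = (0.2600·cos120.0°, 0.2600·sin120.0°, 0.0000) = (-0.1300, 0.2252, 0.0000)
S3 = (0.1832·cos240.0°, 0.1832·sin240.0°, -0.1474) = (-0.0916, -0.1587, -0.1474)
eliminate P² terms by subtracting sphere 1 from 2 and 3
[-0.5721 0.4503 0.3263]·P = 0.0166;  [-0.4954 -0.3174 0.0314]·P = 0.0043
Cramer: x(z) = -0.0179+0.2908z;  y(z) = 0.0142-0.3550z
into |P−S₁|² = l²: 1.2106z² + 0.2150z + -0.0725 = 0;  Δ = 0.3974;  z = -0.3492 or 0.1716 → z<0 root = -0.3492
x = -0.1194, y = 0.1382

(-0.1194, 0.1382, -0.3492)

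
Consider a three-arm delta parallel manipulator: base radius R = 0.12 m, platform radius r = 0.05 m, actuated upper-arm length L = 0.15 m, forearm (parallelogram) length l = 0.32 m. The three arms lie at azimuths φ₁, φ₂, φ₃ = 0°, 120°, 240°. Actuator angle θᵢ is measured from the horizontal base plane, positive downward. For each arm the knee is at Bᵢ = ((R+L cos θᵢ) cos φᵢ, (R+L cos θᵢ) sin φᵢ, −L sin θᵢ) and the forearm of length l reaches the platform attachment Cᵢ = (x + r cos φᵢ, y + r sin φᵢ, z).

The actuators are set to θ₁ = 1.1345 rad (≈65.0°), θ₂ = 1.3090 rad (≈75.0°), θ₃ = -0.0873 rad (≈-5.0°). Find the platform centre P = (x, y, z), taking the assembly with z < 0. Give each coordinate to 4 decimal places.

S1 = (0.1334·cos0.0°, 0.1334·sin0.0°, -0.1359) = (0.1334, 0.0000, -0.1359)
φ2=120.0°: virtual centre (-0.0544, 0.0942, -0.1449), radius l
arm 3 at φ=240.0°: ρ3 = 0.2194;  S3 = (-0.1097, -0.1900, 0.0131)
subtract pairs → two planes through P
linear system: -0.3756x+0.1885y = -0.0034−-0.0179z; -0.4862x+-0.3801y = 0.0120−0.2981z
Cramer: x(z) = -0.0041+0.2107z;  y(z) = -0.0264+0.5147z
quadratic in z: (1.3093)z²+(0.1867)z+(-0.0643)=0, √Δ=0.6097 → z ∈ {-0.3041, 0.1615}; z = -0.3041 (taking z<0)
x = -0.0682, y = -0.1830

(-0.0682, -0.1830, -0.3041)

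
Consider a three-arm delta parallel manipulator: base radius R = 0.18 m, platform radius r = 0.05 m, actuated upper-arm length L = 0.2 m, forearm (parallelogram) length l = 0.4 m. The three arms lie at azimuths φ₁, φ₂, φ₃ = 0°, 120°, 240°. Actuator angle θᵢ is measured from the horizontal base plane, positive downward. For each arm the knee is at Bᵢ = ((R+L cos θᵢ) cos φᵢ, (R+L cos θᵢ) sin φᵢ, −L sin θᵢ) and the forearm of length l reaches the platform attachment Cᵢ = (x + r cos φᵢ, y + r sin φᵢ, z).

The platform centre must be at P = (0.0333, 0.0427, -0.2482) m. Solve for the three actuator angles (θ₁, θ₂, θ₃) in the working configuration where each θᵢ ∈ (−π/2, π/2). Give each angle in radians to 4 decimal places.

θ₁ = -0.0877, θ₂ = 0.0002, θ₃ = 0.4363

rotate P by −φ1: (0.0333, 0.0427, -0.2482)
  A=0.0967, B=-0.2482, C=(l²−L²−A²−y'²−z²)/(2L)=0.1181
  √(A²+B²)=0.2664;  θ1 = -1.1993+1.1116 ≈ -0.0877
φ2=120.0° → target in arm frame (0.0203, -0.0502)
  A=0.1097, B=-0.2482, C=(l²−L²−A²−y'²−z²)/(2L)=0.1096
  θ2 = atan2(B,A) + arccos(C/0.2714) = 0.0002
arm 3 (φ=240.0°): x'=-0.0536, y'=0.0075
  A cos θ + B sin θ = C:  0.1836·cos θ + -0.2482·sin θ = 0.0616
  γ=atan2(-0.2482,0.1836)=-0.9338;  ψ=arccos(0.1994)=1.3701;  θ3=γ+ψ≈0.4363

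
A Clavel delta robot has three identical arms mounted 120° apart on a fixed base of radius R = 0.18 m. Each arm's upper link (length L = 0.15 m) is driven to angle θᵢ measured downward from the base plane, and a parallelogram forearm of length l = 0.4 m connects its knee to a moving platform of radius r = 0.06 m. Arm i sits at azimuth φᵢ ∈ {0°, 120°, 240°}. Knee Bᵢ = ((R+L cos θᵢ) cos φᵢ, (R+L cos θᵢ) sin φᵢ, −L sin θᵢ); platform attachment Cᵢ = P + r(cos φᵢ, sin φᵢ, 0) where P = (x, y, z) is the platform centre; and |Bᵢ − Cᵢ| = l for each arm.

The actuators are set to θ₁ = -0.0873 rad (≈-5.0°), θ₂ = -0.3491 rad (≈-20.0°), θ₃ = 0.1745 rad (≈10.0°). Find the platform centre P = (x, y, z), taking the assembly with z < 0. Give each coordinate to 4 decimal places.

φ1=0.0°: virtual centre (0.2694, 0.0000, 0.0131), radius l
φ2=120.0°: virtual centre (-0.1305, 0.2260, 0.0513), radius l
arm 3 at φ=240.0°: e+L cos θ3 = 0.2677;  S3 = (-0.1339, -0.2319, -0.0260)
eliminate P² terms by subtracting sphere 1 from 2 and 3
plane₁₂: -0.7998x+0.4520y+0.0765z = -0.0020
Cramer: x(z) = 0.0015+0.0001z;  y(z) = -0.0018-0.1689z
into |P−S₁|² = l²: 1.0285z² + -0.0256z + -0.0881 = 0;  Δ = 0.3629;  z = -0.2804 or 0.3053 → z<0 root = -0.2804
x = 0.0015, y = 0.0456

(0.0015, 0.0456, -0.2804)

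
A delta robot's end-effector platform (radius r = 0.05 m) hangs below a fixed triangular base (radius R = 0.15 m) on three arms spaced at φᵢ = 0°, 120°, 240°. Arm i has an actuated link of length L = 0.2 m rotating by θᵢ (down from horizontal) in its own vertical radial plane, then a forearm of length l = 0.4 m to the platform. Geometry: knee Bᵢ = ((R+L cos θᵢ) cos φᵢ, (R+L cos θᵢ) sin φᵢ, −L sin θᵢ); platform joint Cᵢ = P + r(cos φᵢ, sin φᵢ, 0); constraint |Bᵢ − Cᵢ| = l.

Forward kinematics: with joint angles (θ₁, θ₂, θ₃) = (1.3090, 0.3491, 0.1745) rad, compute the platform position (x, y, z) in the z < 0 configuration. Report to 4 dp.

arm 1 at φ=0.0°: (R−r)+L cos θ1 = 0.1518;  O1 = (0.1518, 0.0000, -0.1932)
arm 2 at φ=120.0°: (R−r)+L cos θ2 = 0.2879;  O2 = (-0.1440, 0.2494, -0.0684)
O3 = (0.2970·cos240.0°, 0.2970·sin240.0°, -0.0347) = (-0.1485, -0.2572, -0.0347)
subtract pairs → two planes through P
linear system: -0.5915x+0.4987y = 0.0272−0.2495z; -0.6005x+-0.5144y = 0.0290−0.3169z
det = 0.6037;  x = -0.0472+0.4744z,  y = -0.0014+0.0623z
quadratic in z: (1.2290)z²+(0.1974)z+(-0.0831)=0, √Δ=0.6689 → z ∈ {-0.3525, 0.1918}; z = -0.3525 (taking z<0)
x = -0.2144, y = -0.0233

(-0.2144, -0.0233, -0.3525)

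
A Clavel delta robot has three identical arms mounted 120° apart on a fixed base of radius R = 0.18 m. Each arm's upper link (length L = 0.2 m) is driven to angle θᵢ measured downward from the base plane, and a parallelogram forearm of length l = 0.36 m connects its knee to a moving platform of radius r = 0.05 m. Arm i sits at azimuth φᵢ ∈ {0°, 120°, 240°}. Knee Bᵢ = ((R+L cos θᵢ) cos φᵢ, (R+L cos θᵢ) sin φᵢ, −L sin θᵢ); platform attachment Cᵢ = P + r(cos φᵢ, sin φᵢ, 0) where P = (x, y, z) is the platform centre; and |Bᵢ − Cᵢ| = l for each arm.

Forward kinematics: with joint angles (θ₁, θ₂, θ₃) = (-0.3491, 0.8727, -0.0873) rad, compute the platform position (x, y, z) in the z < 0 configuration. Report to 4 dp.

centre 1 = (0.3179·cos0.0°, 0.3179·sin0.0°, 0.0684) = (0.3179, 0.0000, 0.0684)
centre 2 = (0.2586·cos120.0°, 0.2586·sin120.0°, -0.1532) = (-0.1293, 0.2239, -0.1532)
arm 3 at φ=240.0°: ρ3 = 0.3292;  centre 3 = (-0.1646, -0.2851, 0.0174)
subtract pairs → two planes through P
linear system: -0.8944x+0.4478y = -0.0154−-0.4432z; -0.9651x+-0.5703y = 0.0029−-0.1019z
Cramer: x(z) = 0.0079-0.3167z;  y(z) = -0.0186+0.3572z
into |P−centre ₁|² = l²: 1.2279z² + 0.0462z + -0.0285 = 0;  Δ = 0.1420;  z = -0.1723 or 0.1346 → z<0 root = -0.1723
x = 0.0625, y = -0.0801

(0.0625, -0.0801, -0.1723)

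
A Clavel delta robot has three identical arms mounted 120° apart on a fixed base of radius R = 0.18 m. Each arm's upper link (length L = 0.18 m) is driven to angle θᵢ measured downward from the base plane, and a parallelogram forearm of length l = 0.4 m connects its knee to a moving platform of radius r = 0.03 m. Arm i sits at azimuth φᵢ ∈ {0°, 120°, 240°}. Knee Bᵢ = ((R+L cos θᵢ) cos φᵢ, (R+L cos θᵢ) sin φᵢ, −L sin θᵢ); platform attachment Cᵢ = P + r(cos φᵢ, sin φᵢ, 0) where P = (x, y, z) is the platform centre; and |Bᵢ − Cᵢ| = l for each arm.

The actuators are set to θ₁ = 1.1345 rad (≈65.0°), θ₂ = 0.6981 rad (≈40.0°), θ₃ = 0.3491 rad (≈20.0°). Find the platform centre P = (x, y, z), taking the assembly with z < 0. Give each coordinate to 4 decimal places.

(-0.1047, -0.0453, -0.3834)

arm 1 at φ=0.0°: e+L cos θ1 = 0.2261;  S1 = (0.2261, 0.0000, -0.1631)
arm 2 at φ=120.0°: e+L cos θ2 = 0.2879;  S2 = (-0.1439, 0.2493, -0.1157)
arm 3 at φ=240.0°: e+L cos θ3 = 0.3191;  S3 = (-0.1596, -0.2764, -0.0616)
eliminate P² terms by subtracting sphere 1 from 2 and 3
plane₁₂: -0.7400x+0.4986y+0.0949z = 0.0185
Cramer: x(z) = -0.0305+0.1937z;  y(z) = -0.0080+0.0972z
sphere 1 gives Az²+Bz+C=0 with A=1.0470, B=0.2253, C=-0.0675;  B²−4AC=0.3335;  roots -0.3834, 0.1682;  negative root z = -0.3834
x = -0.1047, y = -0.0453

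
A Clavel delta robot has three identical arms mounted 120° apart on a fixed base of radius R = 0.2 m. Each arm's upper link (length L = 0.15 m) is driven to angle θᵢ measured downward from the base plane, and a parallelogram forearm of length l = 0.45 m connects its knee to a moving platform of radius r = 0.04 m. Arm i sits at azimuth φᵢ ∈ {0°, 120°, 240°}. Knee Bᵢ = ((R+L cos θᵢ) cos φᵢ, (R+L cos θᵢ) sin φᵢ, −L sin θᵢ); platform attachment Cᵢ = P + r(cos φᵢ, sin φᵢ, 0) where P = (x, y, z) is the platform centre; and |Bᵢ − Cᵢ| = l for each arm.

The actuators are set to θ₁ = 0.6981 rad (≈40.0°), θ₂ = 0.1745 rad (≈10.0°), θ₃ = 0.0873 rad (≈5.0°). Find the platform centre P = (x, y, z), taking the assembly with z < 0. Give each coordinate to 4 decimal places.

arm 1 at φ=0.0°: ρ1 = 0.2749;  S1 = (0.2749, 0.0000, -0.0964)
S2 = (0.3077·cos120.0°, 0.3077·sin120.0°, -0.0260) = (-0.1539, 0.2665, -0.0260)
S3 = (0.3094·cos240.0°, 0.3094·sin240.0°, -0.0131) = (-0.1547, -0.2680, -0.0131)
subtract pairs → two planes through P
plane₁₂: -0.8575x+0.5330y+0.1407z = 0.0105
Cramer: x(z) = -0.0125+0.1790z;  y(z) = -0.0005+0.0240z
quadratic in z: (1.0326)z²+(0.0899)z+(-0.1106)=0, √Δ=0.6818 → z ∈ {-0.3736, 0.2866}; z = -0.3736 (taking z<0)
x = -0.0794, y = -0.0094

(-0.0794, -0.0094, -0.3736)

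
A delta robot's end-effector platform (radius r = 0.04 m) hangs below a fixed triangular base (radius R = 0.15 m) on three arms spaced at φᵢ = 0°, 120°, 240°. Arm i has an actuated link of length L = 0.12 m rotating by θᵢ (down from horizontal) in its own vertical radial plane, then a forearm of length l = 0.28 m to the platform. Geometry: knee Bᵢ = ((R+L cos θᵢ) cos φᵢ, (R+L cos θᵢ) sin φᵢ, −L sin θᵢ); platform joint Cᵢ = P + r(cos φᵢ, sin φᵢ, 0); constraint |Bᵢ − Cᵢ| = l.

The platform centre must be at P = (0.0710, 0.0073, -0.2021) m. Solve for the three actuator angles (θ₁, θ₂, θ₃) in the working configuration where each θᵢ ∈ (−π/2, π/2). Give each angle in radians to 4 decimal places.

θ₁ = -0.2615, θ₂ = 0.6108, θ₃ = 0.6977

φ1=0.0° → target in arm frame (0.0710, 0.0073)
  A=0.0390, B=-0.2021, C=(l²−L²−A²−y'²−z²)/(2L)=0.0899
  γ=atan2(-0.2021,0.0390)=-1.3802;  ψ=arccos(0.4369)=1.1187;  θ1=γ+ψ≈-0.2615
φ2=120.0° → target in arm frame (-0.0292, -0.0651)
  A=0.1392, B=-0.2021, C=(l²−L²−A²−y'²−z²)/(2L)=-0.0019
  γ=atan2(-0.2021,0.1392)=-0.9677;  ψ=arccos(-0.0078)=1.5786;  θ2=γ+ψ≈0.6108
arm 3 (φ=240.0°): x'=-0.0418, y'=0.0578
  A=0.1518, B=-0.2021, C=(l²−L²−A²−y'²−z²)/(2L)=-0.0135
  γ=atan2(-0.2021,0.1518)=-0.9265;  ψ=arccos(-0.0534)=1.6242;  θ3=γ+ψ≈0.6977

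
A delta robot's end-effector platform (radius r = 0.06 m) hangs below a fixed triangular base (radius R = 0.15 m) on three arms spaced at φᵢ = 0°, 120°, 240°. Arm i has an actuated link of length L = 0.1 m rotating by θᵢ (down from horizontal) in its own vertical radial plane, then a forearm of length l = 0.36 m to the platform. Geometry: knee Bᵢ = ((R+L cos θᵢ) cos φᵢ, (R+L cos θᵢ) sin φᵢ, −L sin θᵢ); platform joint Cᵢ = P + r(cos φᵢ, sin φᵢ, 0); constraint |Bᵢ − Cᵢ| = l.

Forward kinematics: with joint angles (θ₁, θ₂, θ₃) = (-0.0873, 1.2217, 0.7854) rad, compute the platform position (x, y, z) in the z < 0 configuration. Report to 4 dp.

arm 1 at φ=0.0°: (R−r)+L cos θ1 = 0.1896;  centre 1 = (0.1896, 0.0000, 0.0087)
arm 2 at φ=120.0°: (R−r)+L cos θ2 = 0.1242;  centre 2 = (-0.0621, 0.1076, -0.0940)
centre 3 = (0.1607·cos240.0°, 0.1607·sin240.0°, -0.0707) = (-0.0804, -0.1392, -0.0707)
eliminate P² terms by subtracting sphere 1 from 2 and 3
plane₁₂: -0.5034x+0.2151y+-0.2054z = -0.0118
det = 0.2563;  x = 0.0172+-0.3564z,  y = -0.0146+0.1206z
into |P−centre ₁|² = l²: 1.1416z² + 0.1020z + -0.0996 = 0;  Δ = 0.4651;  z = -0.3434 or 0.2540 → z<0 root = -0.3434
x = 0.1395, y = -0.0560

(0.1395, -0.0560, -0.3434)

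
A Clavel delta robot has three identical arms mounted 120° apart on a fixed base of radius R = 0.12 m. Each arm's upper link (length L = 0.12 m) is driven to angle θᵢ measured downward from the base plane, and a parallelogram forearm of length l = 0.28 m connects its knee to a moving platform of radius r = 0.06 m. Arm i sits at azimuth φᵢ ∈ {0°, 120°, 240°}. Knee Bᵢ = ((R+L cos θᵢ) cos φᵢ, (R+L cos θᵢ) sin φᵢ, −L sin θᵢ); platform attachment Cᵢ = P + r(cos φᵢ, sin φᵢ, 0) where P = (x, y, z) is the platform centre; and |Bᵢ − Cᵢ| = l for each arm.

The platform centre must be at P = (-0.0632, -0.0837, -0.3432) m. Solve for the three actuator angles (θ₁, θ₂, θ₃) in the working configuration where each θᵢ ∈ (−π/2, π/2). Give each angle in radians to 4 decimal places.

θ₁ = 1.3960, θ₂ = 1.3089, θ₃ = 0.6106

arm 1 (φ=0.0°): x'=-0.0632, y'=-0.0837
  A=0.1232, B=-0.3432, C=(l²−L²−A²−y'²−z²)/(2L)=-0.3165
  θ1 = atan2(B,A) + arccos(C/0.3646) = 1.3960
φ2=120.0° → target in arm frame (-0.0409, 0.0966)
  A cos θ + B sin θ = C:  0.1009·cos θ + -0.3432·sin θ = -0.3054
  √(A²+B²)=0.3577;  θ2 = -1.2849+2.5938 ≈ 1.3089
rotate P by −φ3: (0.1041, -0.0129, -0.3432)
  A=-0.0441, B=-0.3432, C=(l²−L²−A²−y'²−z²)/(2L)=-0.2329
  √(A²+B²)=0.3460;  θ3 = -1.6986+2.3092 ≈ 0.6106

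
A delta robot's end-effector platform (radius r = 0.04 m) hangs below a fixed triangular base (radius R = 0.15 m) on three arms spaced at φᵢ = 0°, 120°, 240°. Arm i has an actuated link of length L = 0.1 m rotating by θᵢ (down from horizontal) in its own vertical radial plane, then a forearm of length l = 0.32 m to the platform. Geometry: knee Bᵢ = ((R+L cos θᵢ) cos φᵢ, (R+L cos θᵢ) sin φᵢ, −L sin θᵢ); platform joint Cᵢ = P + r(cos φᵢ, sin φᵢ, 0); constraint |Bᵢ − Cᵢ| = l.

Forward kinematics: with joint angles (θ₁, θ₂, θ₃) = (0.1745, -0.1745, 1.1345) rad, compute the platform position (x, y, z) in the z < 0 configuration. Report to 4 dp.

(0.0365, 0.1137, -0.2621)

φ1=0.0°: virtual centre (0.2085, 0.0000, -0.0174), radius l
centre 2 = (0.2085·cos120.0°, 0.2085·sin120.0°, 0.0174) = (-0.1042, 0.1806, 0.0174)
φ3=240.0°: virtual centre (-0.0761, -0.1319, -0.0906), radius l
|centre ₂|²−|centre ₁|² = 0.0000;  |centre ₃|²−|centre ₁|² = -0.0124
plane₁₂: -0.6254x+0.3611y+0.0694z = 0.0000
Cramer: x(z) = 0.0121-0.0934z;  y(z) = 0.0209-0.3541z
sphere 1 gives Az²+Bz+C=0 with A=1.1341, B=0.0566, C=-0.0631;  B²−4AC=0.2894;  roots -0.2621, 0.2122;  negative root z = -0.2621
x = 0.0365, y = 0.1137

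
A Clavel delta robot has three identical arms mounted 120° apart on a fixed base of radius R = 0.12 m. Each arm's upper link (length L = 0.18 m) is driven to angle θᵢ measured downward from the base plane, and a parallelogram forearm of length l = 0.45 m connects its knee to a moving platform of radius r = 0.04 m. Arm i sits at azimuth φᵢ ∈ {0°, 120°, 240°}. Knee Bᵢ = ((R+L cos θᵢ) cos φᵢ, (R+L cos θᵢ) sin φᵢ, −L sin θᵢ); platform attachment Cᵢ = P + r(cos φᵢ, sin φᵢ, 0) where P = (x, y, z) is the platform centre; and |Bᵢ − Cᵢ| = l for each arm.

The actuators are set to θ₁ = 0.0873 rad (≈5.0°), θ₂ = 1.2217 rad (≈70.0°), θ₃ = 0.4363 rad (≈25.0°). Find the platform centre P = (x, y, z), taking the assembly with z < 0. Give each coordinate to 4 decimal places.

(0.1627, -0.1671, -0.4222)

arm 1 at φ=0.0°: ρ1 = 0.2593;  O1 = (0.2593, 0.0000, -0.0157)
φ2=120.0°: virtual centre (-0.0708, 0.1226, -0.1691), radius l
φ3=240.0°: virtual centre (-0.1216, -0.2106, -0.0761), radius l
subtract pairs → two planes through P
[-0.6602 0.2452 -0.3069]·P = -0.0188;  [-0.7618 -0.4211 -0.1207]·P = -0.0026
Cramer: x(z) = 0.0184-0.3417z;  y(z) = -0.0272+0.3315z
into |P−O₁|² = l²: 1.2267z² + 0.1780z + -0.1435 = 0;  Δ = 0.7357;  z = -0.4222 or 0.2771 → z<0 root = -0.4222
x = 0.1627, y = -0.1671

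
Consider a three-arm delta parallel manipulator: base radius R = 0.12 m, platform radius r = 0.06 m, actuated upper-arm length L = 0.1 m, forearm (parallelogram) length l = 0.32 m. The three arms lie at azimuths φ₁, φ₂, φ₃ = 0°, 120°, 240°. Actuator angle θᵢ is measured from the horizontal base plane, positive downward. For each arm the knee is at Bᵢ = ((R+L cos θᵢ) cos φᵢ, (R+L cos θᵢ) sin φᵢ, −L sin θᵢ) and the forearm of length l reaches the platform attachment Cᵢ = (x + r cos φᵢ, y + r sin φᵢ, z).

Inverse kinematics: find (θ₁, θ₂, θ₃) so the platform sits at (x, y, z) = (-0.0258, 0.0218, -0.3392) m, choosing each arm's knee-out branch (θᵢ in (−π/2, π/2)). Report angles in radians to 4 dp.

rotate P by −φ1: (-0.0258, 0.0218, -0.3392)
  e−x'=0.0858;  (l²−L²−(e−x')²−y'²−z²)/2L = -0.1525
  √(A²+B²)=0.3499;  θ1 = -1.3230+2.0217 ≈ 0.6986
rotate P by −φ2: (0.0318, 0.0114, -0.3392)
  e−x'=0.0282;  (l²−L²−(e−x')²−y'²−z²)/2L = -0.1179
  θ2 = atan2(B,A) + arccos(C/0.3404) = 0.4368
rotate P by −φ3: (-0.0060, -0.0332, -0.3392)
  A=0.0660, B=-0.3392, C=(l²−L²−A²−y'²−z²)/(2L)=-0.1406
  θ3 = atan2(B,A) + arccos(C/0.3456) = 0.6111

θ₁ = 0.6986, θ₂ = 0.4368, θ₃ = 0.6111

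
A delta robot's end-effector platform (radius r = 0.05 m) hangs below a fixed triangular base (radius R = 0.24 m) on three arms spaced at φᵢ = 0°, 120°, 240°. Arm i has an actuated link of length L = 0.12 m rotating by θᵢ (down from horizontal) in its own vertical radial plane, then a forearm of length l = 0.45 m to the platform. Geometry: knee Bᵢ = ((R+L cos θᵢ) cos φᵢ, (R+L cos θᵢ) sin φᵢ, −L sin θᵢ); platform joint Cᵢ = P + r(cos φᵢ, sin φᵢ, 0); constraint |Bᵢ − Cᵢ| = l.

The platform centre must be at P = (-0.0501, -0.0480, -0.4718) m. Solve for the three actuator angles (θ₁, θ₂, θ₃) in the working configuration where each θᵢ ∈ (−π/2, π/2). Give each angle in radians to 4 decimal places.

arm 1 (φ=0.0°): x'=-0.0501, y'=-0.0480
  A=0.2401, B=-0.4718, C=(l²−L²−A²−y'²−z²)/(2L)=-0.3935
  θ1 = atan2(B,A) + arccos(C/0.5294) = 1.3089
rotate P by −φ2: (-0.0165, 0.0674, -0.4718)
  e−x'=0.2065;  (l²−L²−(e−x')²−y'²−z²)/2L = -0.3404
  √(A²+B²)=0.5150;  θ2 = -1.1582+2.2928 ≈ 1.1346
rotate P by −φ3: (0.0666, -0.0194, -0.4718)
  A cos θ + B sin θ = C:  0.1234·cos θ + -0.4718·sin θ = -0.2087
  γ=atan2(-0.4718,0.1234)=-1.3150;  ψ=arccos(-0.4280)=2.0131;  θ3=γ+ψ≈0.6981

θ₁ = 1.3089, θ₂ = 1.1346, θ₃ = 0.6981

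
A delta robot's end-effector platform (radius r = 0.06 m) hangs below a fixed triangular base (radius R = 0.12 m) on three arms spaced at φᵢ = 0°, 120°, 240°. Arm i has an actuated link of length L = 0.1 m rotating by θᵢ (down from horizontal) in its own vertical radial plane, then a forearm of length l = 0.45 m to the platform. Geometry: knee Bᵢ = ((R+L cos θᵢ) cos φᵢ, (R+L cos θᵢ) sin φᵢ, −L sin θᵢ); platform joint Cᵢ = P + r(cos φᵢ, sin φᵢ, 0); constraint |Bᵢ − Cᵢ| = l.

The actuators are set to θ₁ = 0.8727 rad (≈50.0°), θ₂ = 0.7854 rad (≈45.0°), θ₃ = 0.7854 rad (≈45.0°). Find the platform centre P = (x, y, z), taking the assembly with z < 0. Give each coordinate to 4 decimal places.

(-0.0177, 0.0000, -0.5036)

O1 = (0.1243·cos0.0°, 0.1243·sin0.0°, -0.0766) = (0.1243, 0.0000, -0.0766)
O2 = (0.1307·cos120.0°, 0.1307·sin120.0°, -0.0707) = (-0.0654, 0.1132, -0.0707)
O3 = (0.1307·cos240.0°, 0.1307·sin240.0°, -0.0707) = (-0.0654, -0.1132, -0.0707)
eliminate P² terms by subtracting sphere 1 from 2 and 3
[-0.3793 0.2264 0.0118]·P = 0.0008;  [-0.3793 -0.2264 0.0118]·P = 0.0008
det = 0.1717;  x = -0.0020+0.0311z,  y = 0.0000+0.0000z
sphere 1 gives Az²+Bz+C=0 with A=1.0010, B=0.1454, C=-0.1807;  B²−4AC=0.7445;  roots -0.5036, 0.3584;  negative root z = -0.5036
x = -0.0177, y = 0.0000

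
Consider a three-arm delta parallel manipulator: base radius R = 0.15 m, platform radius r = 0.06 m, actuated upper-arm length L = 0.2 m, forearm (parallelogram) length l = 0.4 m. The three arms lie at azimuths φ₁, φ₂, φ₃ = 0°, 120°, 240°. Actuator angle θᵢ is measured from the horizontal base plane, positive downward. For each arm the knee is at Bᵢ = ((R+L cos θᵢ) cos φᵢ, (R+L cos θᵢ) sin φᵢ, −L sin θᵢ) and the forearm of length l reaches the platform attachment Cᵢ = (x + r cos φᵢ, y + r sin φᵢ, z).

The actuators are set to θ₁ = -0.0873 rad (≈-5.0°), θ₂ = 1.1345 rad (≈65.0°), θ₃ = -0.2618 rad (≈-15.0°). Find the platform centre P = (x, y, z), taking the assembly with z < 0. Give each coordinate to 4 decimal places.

(0.0912, -0.1957, -0.2697)

arm 1 at φ=0.0°: e+L cos θ1 = 0.2892;  O1 = (0.2892, 0.0000, 0.0174)
φ2=120.0°: virtual centre (-0.0873, 0.1511, -0.1813), radius l
φ3=240.0°: virtual centre (-0.1416, -0.2452, 0.0518), radius l
subtract pairs → two planes through P
linear system: -0.7530x+0.3023y = -0.0206−-0.3974z; -0.8617x+-0.4905y = -0.0011−0.0687z
det = 0.6298;  x = 0.0166+-0.2766z,  y = -0.0269+0.6258z
quadratic in z: (1.4681)z²+(0.0822)z+(-0.0846)=0, √Δ=0.7098 → z ∈ {-0.2697, 0.2137}; z = -0.2697 (taking z<0)
x = 0.0912, y = -0.1957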